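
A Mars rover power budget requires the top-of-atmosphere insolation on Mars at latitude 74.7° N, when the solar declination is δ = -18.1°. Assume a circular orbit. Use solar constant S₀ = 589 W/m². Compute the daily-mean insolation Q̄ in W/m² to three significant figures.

Q̄ ≈ 0.00 W/m²

cos H₀ = −tan(+74.7°) tan(-18.100°) = 1.1948 ≥ 1 ⇒ polar night, H₀ = 0 and Q̄ = 0.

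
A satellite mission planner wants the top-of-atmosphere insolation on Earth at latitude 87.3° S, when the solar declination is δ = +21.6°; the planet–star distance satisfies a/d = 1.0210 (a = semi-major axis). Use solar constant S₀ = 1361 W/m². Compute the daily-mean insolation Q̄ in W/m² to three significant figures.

Q̄ ≈ 0.00 W/m²

cos H₀ = −tan(-87.3°) tan(+21.600°) = 8.3956 ≥ 1 ⇒ polar night, H₀ = 0 and Q̄ = 0.
Inverse-square distance factor (a/d)² = 1.0210² = 1.042441.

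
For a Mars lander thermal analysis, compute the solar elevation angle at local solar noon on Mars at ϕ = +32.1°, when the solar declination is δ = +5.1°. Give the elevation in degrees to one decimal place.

At local noon the hour angle is zero, so the zenith angle equals |ϕ − δ| = |+32.1° − (+5.100°)| = 27.000°.
Elevation = 90° − 27.000° = 63.0°.

63.0°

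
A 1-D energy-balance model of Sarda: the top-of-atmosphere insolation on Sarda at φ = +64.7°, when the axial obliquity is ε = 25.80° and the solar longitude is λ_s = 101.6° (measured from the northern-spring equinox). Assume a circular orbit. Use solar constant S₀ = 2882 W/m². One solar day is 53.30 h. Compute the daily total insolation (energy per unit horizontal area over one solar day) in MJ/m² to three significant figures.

213 MJ/m²

Solar declination: sin δ = sin ε · sin λ_s = sin 25.80° × sin 101.6° = 0.42634, so δ = +25.236°.
cos H₀ = −tan(+64.7°) tan(+25.236°) = -0.9971, H₀ = 3.0653 rad.
Bracket: H₀ sin φ sin δ + cos φ cos δ sin H₀ = 3.0653×0.90408×0.42634 + 0.42736×0.90456×0.07619 = 1.181506 + 0.029453 = 1.210959.
Q̄ = (S₀/π) × [bracket] = (2882/π) × 1.210959 = 1110.9 W/m².
Daily total = Q̄ × 53.30 h × 3600 s/h = 1110.9 × 53.30 × 3600 / 10⁶ = 213.2 MJ/m².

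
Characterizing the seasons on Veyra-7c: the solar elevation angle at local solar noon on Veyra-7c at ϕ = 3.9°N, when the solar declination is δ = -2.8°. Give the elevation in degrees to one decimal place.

83.3°

At local noon the hour angle is zero, so the zenith angle equals |ϕ − δ| = |+3.9° − (-2.800°)| = 6.700°.
Elevation = 90° − 6.700° = 83.3°.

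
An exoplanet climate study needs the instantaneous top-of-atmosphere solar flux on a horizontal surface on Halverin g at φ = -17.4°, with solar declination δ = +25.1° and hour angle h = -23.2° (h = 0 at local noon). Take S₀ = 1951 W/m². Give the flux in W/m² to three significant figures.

1.30e+03 W/m²

cos θ_z = sin φ sin δ + cos φ cos δ cos h = -0.126853 + 0.794253 = 0.667400.
Flux = S₀ · cos θ_z = 1951 × 0.667400 = 1302 W/m².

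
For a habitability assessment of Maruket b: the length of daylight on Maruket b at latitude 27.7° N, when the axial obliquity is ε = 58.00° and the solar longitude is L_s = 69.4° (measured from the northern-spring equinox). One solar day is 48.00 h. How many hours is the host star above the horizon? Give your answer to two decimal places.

35.54 h

Solar declination: sin δ = sin ε · sin L_s = sin 58.00° × sin 69.4° = 0.79382, so δ = +52.544°.
cos h₀ = −tan ϕ · tan δ = −tan(+27.7°) × tan(+52.544°) = -0.6853, so h₀ = 2.3258 rad = 133.26°.
Daylight = 2h₀/(2π) × 48.00 h = (2.3258/π) × 48.00 = 35.54 h.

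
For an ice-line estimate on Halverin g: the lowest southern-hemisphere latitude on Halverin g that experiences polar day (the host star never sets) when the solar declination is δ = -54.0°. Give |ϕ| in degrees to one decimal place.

|ϕ| = 36.0°

Polar day requires cos h₀ = −tan ϕ tan δ ≤ −1, i.e. tan ϕ tan δ ≥ 1.
The boundary is |tan ϕ| · |tan δ| = 1, so |ϕ| = 90° − |δ| = 90° − 54.0° = 36.0° in the southern hemisphere.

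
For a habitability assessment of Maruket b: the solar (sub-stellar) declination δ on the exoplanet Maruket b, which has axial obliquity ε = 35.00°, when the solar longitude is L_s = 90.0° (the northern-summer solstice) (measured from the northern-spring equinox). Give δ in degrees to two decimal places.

δ = +35.00°

sin δ = sin ε · sin L_s = sin 35.00° × sin 90.0° = 0.573576.
δ = arcsin(0.573576) = +35.00°.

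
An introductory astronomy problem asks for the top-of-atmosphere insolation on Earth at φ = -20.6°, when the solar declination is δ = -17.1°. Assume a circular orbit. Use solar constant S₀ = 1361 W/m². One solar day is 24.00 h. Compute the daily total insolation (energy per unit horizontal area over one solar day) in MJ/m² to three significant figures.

cos H₀ = −tan(-20.6°) tan(-17.100°) = -0.1156, H₀ = 1.6867 rad.
Bracket: H₀ sin φ sin δ + cos φ cos δ sin H₀ = 1.6867×-0.35184×-0.29404 + 0.93606×0.95579×0.99329 = 0.174498 + 0.888674 = 1.063172.
Q̄ = (S₀/π) × [bracket] = (1361/π) × 1.063172 = 460.59 W/m².
Daily total = Q̄ × 24.00 h × 3600 s/h = 460.59 × 24.00 × 3600 / 10⁶ = 39.79 MJ/m².

39.8 MJ/m²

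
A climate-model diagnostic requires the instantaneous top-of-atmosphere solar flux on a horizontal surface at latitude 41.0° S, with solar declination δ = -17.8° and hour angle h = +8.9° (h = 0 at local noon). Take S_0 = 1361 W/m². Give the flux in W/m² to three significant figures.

cos θ_z = sin ϕ sin δ + cos ϕ cos δ cos h = 0.200554 + 0.709929 = 0.910483.
Flux = S_0 · cos θ_z = 1361 × 0.910483 = 1239 W/m².

1.24e+03 W/m²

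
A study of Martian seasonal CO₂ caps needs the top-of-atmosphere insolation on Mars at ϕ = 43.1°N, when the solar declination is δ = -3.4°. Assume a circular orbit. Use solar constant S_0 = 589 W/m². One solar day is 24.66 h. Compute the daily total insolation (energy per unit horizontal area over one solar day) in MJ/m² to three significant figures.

11.1 MJ/m²

cos h₀ = −tan(+43.1°) tan(-3.400°) = 0.0556, h₀ = 1.5152 rad.
Bracket: h₀ sin ϕ sin δ + cos ϕ cos δ sin h₀ = 1.5152×0.68327×-0.05931 + 0.73016×0.99824×0.99845 = -0.061403 + 0.727745 = 0.666342.
Q̄ = (S_0/π) × [bracket] = (589/π) × 0.666342 = 124.93 W/m².
Daily total = Q̄ × 24.66 h × 3600 s/h = 124.93 × 24.66 × 3600 / 10⁶ = 11.09 MJ/m².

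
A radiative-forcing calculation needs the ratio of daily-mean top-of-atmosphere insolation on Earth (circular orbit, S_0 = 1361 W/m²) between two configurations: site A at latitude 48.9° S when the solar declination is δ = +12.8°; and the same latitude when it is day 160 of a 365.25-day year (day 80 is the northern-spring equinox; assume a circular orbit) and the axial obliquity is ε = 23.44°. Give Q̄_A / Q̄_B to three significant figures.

— Configuration A (ϕ=-48.9°):
cos h₀ = −tan(-48.9°) tan(+12.800°) = 0.2604, h₀ = 1.3073 rad.
Bracket: h₀ sin ϕ sin δ + cos ϕ cos δ sin h₀ = 1.3073×-0.75356×0.22155 + 0.65738×0.97515×0.96549 = -0.218255 + 0.618922 = 0.400667.
Q̄ = (S_0/π) × [bracket] = (1361/π) × 0.400667 = 173.58 W/m².
— Configuration B (ϕ=-48.9°):
Solar longitude: L_s = 360° × (160 − 80)/365.25 = 78.850°.
sin δ = sin 23.44° × sin 78.850° = 0.39028, so δ = +22.972°.
cos h₀ = −tan(-48.9°) tan(+22.972°) = 0.4859, h₀ = 1.0634 rad.
Bracket: h₀ sin ϕ sin δ + cos ϕ cos δ sin h₀ = 1.0634×-0.75356×0.39028 + 0.65738×0.92070×0.87400 = -0.312745 + 0.528988 = 0.216243.
Q̄ = (S_0/π) × [bracket] = (1361/π) × 0.216243 = 93.681 W/m².
Ratio Q̄_A / Q̄_B = 173.58 / 93.681 = 1.853.

Q̄_A / Q̄_B ≈ 1.85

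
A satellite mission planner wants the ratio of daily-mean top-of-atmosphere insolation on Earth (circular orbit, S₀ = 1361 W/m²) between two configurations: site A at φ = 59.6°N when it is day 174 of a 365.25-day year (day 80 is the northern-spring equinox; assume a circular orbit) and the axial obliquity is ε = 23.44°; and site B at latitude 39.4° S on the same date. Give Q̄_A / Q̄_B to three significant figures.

Q̄_A / Q̄_B ≈ 3.17

— Configuration A (φ=+59.6°):
Solar longitude: λ_s = 360° × (174 − 80)/365.25 = 92.649°.
sin δ = sin 23.44° × sin 92.649° = 0.39736, so δ = +23.413°.
cos H₀ = −tan(+59.6°) tan(+23.413°) = -0.7381, H₀ = 2.4010 rad.
Bracket: H₀ sin φ sin δ + cos φ cos δ sin H₀ = 2.4010×0.86251×0.39736 + 0.50603×0.91766×0.67473 = 0.822887 + 0.313320 = 1.136207.
Q̄ = (S₀/π) × [bracket] = (1361/π) × 1.136207 = 492.23 W/m².
— Configuration B (φ=-39.4°):
cos H₀ = −tan(-39.4°) tan(+23.413°) = 0.3557, H₀ = 1.2071 rad.
Bracket: H₀ sin φ sin δ + cos φ cos δ sin H₀ = 1.2071×-0.63473×0.39736 + 0.77273×0.91766×0.93461 = -0.304450 + 0.662735 = 0.358285.
Q̄ = (S₀/π) × [bracket] = (1361/π) × 0.358285 = 155.22 W/m².
Ratio Q̄_A / Q̄_B = 492.23 / 155.22 = 3.171.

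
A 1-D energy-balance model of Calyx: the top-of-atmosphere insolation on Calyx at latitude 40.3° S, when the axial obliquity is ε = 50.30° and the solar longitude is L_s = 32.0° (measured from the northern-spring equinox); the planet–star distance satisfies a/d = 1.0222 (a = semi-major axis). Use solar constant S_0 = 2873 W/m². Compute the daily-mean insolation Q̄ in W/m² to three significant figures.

Solar declination: sin δ = sin ε · sin L_s = sin 50.30° × sin 32.0° = 0.40772, so δ = +24.062°.
cos h₀ = −tan(-40.3°) tan(+24.062°) = 0.3787, h₀ = 1.1824 rad.
Bracket: h₀ sin ϕ sin δ + cos ϕ cos δ sin h₀ = 1.1824×-0.64679×0.40772 + 0.76267×0.91311×0.92553 = -0.311810 + 0.644541 = 0.332731.
Inverse-square distance factor (a/d)² = 1.0222² = 1.044893.
Q̄ = (S_0/π) × 1.044893 × [bracket] = (2873/π) × 1.044893 × 0.332731 = 317.9 W/m².

Q̄ ≈ 318 W/m²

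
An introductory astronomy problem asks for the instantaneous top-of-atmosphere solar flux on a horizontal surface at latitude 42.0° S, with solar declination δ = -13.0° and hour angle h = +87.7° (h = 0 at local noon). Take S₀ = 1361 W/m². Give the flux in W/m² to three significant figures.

244 W/m²

cos θ_z = sin φ sin δ + cos φ cos δ cos h = 0.150522 + 0.029059 = 0.179581.
Flux = S₀ · cos θ_z = 1361 × 0.179581 = 244.4 W/m².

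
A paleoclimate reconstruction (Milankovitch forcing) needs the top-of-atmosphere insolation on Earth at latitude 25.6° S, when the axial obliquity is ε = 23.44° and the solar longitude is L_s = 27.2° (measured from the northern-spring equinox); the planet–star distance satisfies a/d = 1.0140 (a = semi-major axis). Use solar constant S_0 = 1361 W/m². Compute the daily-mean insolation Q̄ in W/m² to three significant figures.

Q̄ ≈ 342 W/m²

Solar declination: sin δ = sin ε · sin L_s = sin 23.44° × sin 27.2° = 0.18183, so δ = +10.476°.
cos h₀ = −tan(-25.6°) tan(+10.476°) = 0.0886, h₀ = 1.4821 rad.
Bracket: h₀ sin ϕ sin δ + cos ϕ cos δ sin h₀ = 1.4821×-0.43209×0.18183 + 0.90183×0.98333×0.99607 = -0.116444 + 0.883311 = 0.766867.
Inverse-square distance factor (a/d)² = 1.0140² = 1.028196.
Q̄ = (S_0/π) × 1.028196 × [bracket] = (1361/π) × 1.028196 × 0.766867 = 341.6 W/m².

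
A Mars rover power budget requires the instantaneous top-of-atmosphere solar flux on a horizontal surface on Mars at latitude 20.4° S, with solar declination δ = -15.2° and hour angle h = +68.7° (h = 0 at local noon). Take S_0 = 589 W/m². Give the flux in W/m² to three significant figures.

cos θ_z = sin ϕ sin δ + cos ϕ cos δ cos h = 0.091392 + 0.328558 = 0.419950.
Flux = S_0 · cos θ_z = 589 × 0.419950 = 247.4 W/m².

247 W/m²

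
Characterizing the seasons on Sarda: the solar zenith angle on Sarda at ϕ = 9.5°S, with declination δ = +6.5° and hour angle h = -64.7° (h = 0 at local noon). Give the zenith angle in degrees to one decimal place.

θ_z = 66.4°

cos θ_z = sin ϕ sin δ + cos ϕ cos δ cos h = -0.018684 + 0.418787 = 0.400103.
θ_z = arccos(0.400103) = 66.4°.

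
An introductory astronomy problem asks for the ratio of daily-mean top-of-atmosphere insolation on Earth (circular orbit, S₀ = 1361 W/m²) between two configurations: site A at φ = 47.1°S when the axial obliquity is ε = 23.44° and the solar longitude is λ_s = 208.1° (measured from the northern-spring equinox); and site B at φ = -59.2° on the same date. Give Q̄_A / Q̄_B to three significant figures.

Q̄_A / Q̄_B ≈ 1.15

— Configuration A (φ=-47.1°):
Solar declination: sin δ = sin ε · sin λ_s = sin 23.44° × sin 208.1° = -0.18736, so δ = -10.799°.
cos H₀ = −tan(-47.1°) tan(-10.799°) = -0.2053, H₀ = 1.7775 rad.
Bracket: H₀ sin φ sin δ + cos φ cos δ sin H₀ = 1.7775×-0.73254×-0.18736 + 0.68072×0.98229×0.97871 = 0.243960 + 0.654429 = 0.898389.
Q̄ = (S₀/π) × [bracket] = (1361/π) × 0.898389 = 389.20 W/m².
— Configuration B (φ=-59.2°):
cos H₀ = −tan(-59.2°) tan(-10.799°) = -0.3200, H₀ = 1.8965 rad.
Bracket: H₀ sin φ sin δ + cos φ cos δ sin H₀ = 1.8965×-0.85896×-0.18736 + 0.51204×0.98229×0.94743 = 0.305213 + 0.476531 = 0.781744.
Q̄ = (S₀/π) × [bracket] = (1361/π) × 0.781744 = 338.67 W/m².
Ratio Q̄_A / Q̄_B = 389.20 / 338.67 = 1.149.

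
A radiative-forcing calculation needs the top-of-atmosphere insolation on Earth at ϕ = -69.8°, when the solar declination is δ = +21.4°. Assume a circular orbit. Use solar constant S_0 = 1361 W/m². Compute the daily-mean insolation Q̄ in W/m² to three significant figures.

cos h₀ = −tan(-69.8°) tan(+21.400°) = 1.0651 ≥ 1 ⇒ polar night, h₀ = 0 and Q̄ = 0.

Q̄ ≈ 0.00 W/m²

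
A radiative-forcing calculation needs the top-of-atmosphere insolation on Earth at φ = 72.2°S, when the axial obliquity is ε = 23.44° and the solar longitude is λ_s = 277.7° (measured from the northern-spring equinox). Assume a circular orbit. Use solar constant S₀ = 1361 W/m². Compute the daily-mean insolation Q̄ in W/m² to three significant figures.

Q̄ ≈ 511 W/m²

Solar declination: sin δ = sin ε · sin λ_s = sin 23.44° × sin 277.7° = -0.39420, so δ = -23.216°.
cos H₀ = −tan(-72.2°) tan(-23.216°) = -1.3360 ≤ −1 ⇒ polar day, H₀ = π.
Bracket: H₀ sin φ sin δ + cos φ cos δ sin H₀ = 3.1416×-0.95213×-0.39420 + 0.30570×0.91902×0.00000 = 1.179136 + 0.000000 = 1.179136.
Q̄ = (S₀/π) × [bracket] = (1361/π) × 1.179136 = 510.8 W/m².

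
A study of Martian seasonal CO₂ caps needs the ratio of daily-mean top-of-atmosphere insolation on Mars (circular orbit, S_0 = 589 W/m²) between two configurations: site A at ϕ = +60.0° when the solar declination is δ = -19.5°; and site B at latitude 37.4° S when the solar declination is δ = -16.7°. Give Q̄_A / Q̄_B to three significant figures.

— Configuration A (ϕ=+60.0°):
cos h₀ = −tan(+60.0°) tan(-19.500°) = 0.6134, h₀ = 0.9105 rad.
Bracket: h₀ sin ϕ sin δ + cos ϕ cos δ sin h₀ = 0.9105×0.86603×-0.33381 + 0.50000×0.94264×0.78981 = -0.263216 + 0.372253 = 0.109037.
Q̄ = (S_0/π) × [bracket] = (589/π) × 0.109037 = 20.443 W/m².
— Configuration B (ϕ=-37.4°):
cos h₀ = −tan(-37.4°) tan(-16.700°) = -0.2294, h₀ = 1.8022 rad.
Bracket: h₀ sin ϕ sin δ + cos ϕ cos δ sin h₀ = 1.8022×-0.60738×-0.28736 + 0.79441×0.95782×0.97334 = 0.314550 + 0.740616 = 1.055166.
Q̄ = (S_0/π) × [bracket] = (589/π) × 1.055166 = 197.83 W/m².
Ratio Q̄_A / Q̄_B = 20.443 / 197.83 = 0.1033.

Q̄_A / Q̄_B ≈ 0.103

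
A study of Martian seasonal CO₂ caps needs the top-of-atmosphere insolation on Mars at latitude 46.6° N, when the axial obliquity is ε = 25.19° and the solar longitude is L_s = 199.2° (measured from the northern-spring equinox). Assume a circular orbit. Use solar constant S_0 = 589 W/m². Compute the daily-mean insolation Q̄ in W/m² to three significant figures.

Solar declination: sin δ = sin ε · sin L_s = sin 25.19° × sin 199.2° = -0.13997, so δ = -8.046°.
cos h₀ = −tan(+46.6°) tan(-8.046°) = 0.1495, h₀ = 1.4207 rad.
Bracket: h₀ sin ϕ sin δ + cos ϕ cos δ sin h₀ = 1.4207×0.72657×-0.13997 + 0.68709×0.99016×0.98876 = -0.144482 + 0.672682 = 0.528200.
Q̄ = (S_0/π) × [bracket] = (589/π) × 0.528200 = 99.03 W/m².

Q̄ ≈ 99.0 W/m²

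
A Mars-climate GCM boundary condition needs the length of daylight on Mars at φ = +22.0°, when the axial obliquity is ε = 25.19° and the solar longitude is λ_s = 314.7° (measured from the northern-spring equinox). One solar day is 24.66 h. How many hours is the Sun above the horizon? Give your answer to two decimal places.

Solar declination: sin δ = sin ε · sin λ_s = sin 25.19° × sin 314.7° = -0.30253, so δ = -17.610°.
cos H₀ = −tan φ · tan δ = −tan(+22.0°) × tan(-17.610°) = 0.1282, so H₀ = 1.4422 rad = 82.63°.
Daylight = 2H₀/(2π) × 24.66 h = (1.4422/π) × 24.66 = 11.32 h.

11.32 h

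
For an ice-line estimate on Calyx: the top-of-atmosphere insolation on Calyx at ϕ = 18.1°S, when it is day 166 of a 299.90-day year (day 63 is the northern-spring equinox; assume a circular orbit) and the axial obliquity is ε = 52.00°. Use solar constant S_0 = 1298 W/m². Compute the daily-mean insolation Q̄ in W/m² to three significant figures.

Q̄ ≈ 176 W/m²

Solar longitude: L_s = 360° × (166 − 63)/299.90 = 123.641°.
sin δ = sin 52.00° × sin 123.641° = 0.65604, so δ = +40.998°.
cos h₀ = −tan(-18.1°) tan(+40.998°) = 0.2841, h₀ = 1.2827 rad.
Bracket: h₀ sin ϕ sin δ + cos ϕ cos δ sin h₀ = 1.2827×-0.31068×0.65604 + 0.95052×0.75473×0.95879 = -0.261438 + 0.687822 = 0.426384.
Q̄ = (S_0/π) × [bracket] = (1298/π) × 0.426384 = 176.2 W/m².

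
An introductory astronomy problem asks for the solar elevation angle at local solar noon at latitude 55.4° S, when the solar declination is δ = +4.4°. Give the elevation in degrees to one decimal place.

30.2°

At local noon the hour angle is zero, so the zenith angle equals |φ − δ| = |-55.4° − (+4.400°)| = 59.800°.
Elevation = 90° − 59.800° = 30.2°.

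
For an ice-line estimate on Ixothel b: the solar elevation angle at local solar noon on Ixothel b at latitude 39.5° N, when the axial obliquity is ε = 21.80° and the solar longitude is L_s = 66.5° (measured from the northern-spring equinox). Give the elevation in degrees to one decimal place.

Solar declination: sin δ = sin ε · sin L_s = sin 21.80° × sin 66.5° = 0.34057, so δ = +19.911°.
At local noon the hour angle is zero, so the zenith angle equals |ϕ − δ| = |+39.5° − (+19.911°)| = 19.589°.
Elevation = 90° − 19.589° = 70.4°.

70.4°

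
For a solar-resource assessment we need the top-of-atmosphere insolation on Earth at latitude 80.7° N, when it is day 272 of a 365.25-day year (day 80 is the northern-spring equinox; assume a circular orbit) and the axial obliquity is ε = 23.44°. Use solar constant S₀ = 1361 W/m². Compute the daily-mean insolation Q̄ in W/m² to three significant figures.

Solar longitude: λ_s = 360° × (272 − 80)/365.25 = 189.240°.
sin δ = sin 23.44° × sin 189.240° = -0.06387, so δ = -3.662°.
cos H₀ = −tan(+80.7°) tan(-3.662°) = 0.3909, H₀ = 1.1692 rad.
Bracket: H₀ sin φ sin δ + cos φ cos δ sin H₀ = 1.1692×0.98686×-0.06387 + 0.16160×0.99796×0.92045 = -0.073696 + 0.148441 = 0.074745.
Q̄ = (S₀/π) × [bracket] = (1361/π) × 0.074745 = 32.38 W/m².

Q̄ ≈ 32.4 W/m²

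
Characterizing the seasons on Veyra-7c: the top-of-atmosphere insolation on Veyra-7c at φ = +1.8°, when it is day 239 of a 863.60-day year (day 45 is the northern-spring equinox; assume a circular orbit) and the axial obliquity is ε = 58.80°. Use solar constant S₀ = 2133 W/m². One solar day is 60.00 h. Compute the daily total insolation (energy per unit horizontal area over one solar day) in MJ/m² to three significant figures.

84.7 MJ/m²

Solar longitude: λ_s = 360° × (239 − 45)/863.60 = 80.871°.
sin δ = sin 58.80° × sin 80.871° = 0.84453, so δ = +57.622°.
cos H₀ = −tan(+1.8°) tan(+57.622°) = -0.0496, H₀ = 1.6204 rad.
Bracket: H₀ sin φ sin δ + cos φ cos δ sin H₀ = 1.6204×0.03141×0.84453 + 0.99951×0.53551×0.99877 = 0.042984 + 0.534589 = 0.577573.
Q̄ = (S₀/π) × [bracket] = (2133/π) × 0.577573 = 392.15 W/m².
Daily total = Q̄ × 60.00 h × 3600 s/h = 392.15 × 60.00 × 3600 / 10⁶ = 84.70 MJ/m².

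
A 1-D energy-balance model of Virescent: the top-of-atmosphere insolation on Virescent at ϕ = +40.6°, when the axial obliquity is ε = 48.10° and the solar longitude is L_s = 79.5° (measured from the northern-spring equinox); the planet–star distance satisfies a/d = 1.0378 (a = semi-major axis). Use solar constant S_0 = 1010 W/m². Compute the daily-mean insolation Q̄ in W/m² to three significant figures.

Solar declination: sin δ = sin ε · sin L_s = sin 48.10° × sin 79.5° = 0.73185, so δ = +47.042°.
cos h₀ = −tan(+40.6°) tan(+47.042°) = -0.9205, h₀ = 2.7401 rad.
Bracket: h₀ sin ϕ sin δ + cos ϕ cos δ sin h₀ = 2.7401×0.65077×0.73185 + 0.75927×0.68147×0.39082 = 1.305017 + 0.202218 = 1.507235.
Inverse-square distance factor (a/d)² = 1.0378² = 1.077029.
Q̄ = (S_0/π) × 1.077029 × [bracket] = (1010/π) × 1.077029 × 1.507235 = 521.9 W/m².

Q̄ ≈ 522 W/m²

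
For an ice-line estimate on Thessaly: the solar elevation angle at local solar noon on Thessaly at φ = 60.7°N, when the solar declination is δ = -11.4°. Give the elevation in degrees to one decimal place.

17.9°

At local noon the hour angle is zero, so the zenith angle equals |φ − δ| = |+60.7° − (-11.400°)| = 72.100°.
Elevation = 90° − 72.100° = 17.9°.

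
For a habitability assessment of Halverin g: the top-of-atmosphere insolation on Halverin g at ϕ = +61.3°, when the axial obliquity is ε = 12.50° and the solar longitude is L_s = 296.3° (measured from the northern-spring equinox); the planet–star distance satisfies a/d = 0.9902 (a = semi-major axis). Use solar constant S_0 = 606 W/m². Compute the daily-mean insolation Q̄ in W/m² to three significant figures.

Solar declination: sin δ = sin ε · sin L_s = sin 12.50° × sin 296.3° = -0.19404, so δ = -11.188°.
cos h₀ = −tan(+61.3°) tan(-11.188°) = 0.3613, h₀ = 1.2012 rad.
Bracket: h₀ sin ϕ sin δ + cos ϕ cos δ sin h₀ = 1.2012×0.87715×-0.19404 + 0.48022×0.98099×0.93246 = -0.204447 + 0.439274 = 0.234827.
Inverse-square distance factor (a/d)² = 0.9902² = 0.980496.
Q̄ = (S_0/π) × 0.980496 × [bracket] = (606/π) × 0.980496 × 0.234827 = 44.41 W/m².

Q̄ ≈ 44.4 W/m²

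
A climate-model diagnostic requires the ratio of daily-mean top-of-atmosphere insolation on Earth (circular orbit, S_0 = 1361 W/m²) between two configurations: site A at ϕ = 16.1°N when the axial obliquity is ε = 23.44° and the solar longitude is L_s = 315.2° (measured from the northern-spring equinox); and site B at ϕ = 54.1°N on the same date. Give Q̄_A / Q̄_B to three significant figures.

Q̄_A / Q̄_B ≈ 3.18

— Configuration A (ϕ=+16.1°):
Solar declination: sin δ = sin ε · sin L_s = sin 23.44° × sin 315.2° = -0.28030, so δ = -16.278°.
cos h₀ = −tan(+16.1°) tan(-16.278°) = 0.0843, h₀ = 1.4864 rad.
Bracket: h₀ sin ϕ sin δ + cos ϕ cos δ sin h₀ = 1.4864×0.27731×-0.28030 + 0.96078×0.95991×0.99644 = -0.115538 + 0.918979 = 0.803441.
Q̄ = (S_0/π) × [bracket] = (1361/π) × 0.803441 = 348.07 W/m².
— Configuration B (ϕ=+54.1°):
cos h₀ = −tan(+54.1°) tan(-16.278°) = 0.4034, h₀ = 1.1556 rad.
Bracket: h₀ sin ϕ sin δ + cos ϕ cos δ sin h₀ = 1.1556×0.81004×-0.28030 + 0.58637×0.95991×0.91503 = -0.262384 + 0.515036 = 0.252652.
Q̄ = (S_0/π) × [bracket] = (1361/π) × 0.252652 = 109.45 W/m².
Ratio Q̄_A / Q̄_B = 348.07 / 109.45 = 3.180.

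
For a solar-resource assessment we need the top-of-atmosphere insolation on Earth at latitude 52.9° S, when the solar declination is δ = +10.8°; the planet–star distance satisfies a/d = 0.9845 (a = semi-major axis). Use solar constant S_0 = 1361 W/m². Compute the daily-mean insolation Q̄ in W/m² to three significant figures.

cos h₀ = −tan(-52.9°) tan(+10.800°) = 0.2522, h₀ = 1.3158 rad.
Bracket: h₀ sin ϕ sin δ + cos ϕ cos δ sin h₀ = 1.3158×-0.79758×0.18738 + 0.60321×0.98229×0.96767 = -0.196647 + 0.573371 = 0.376724.
Inverse-square distance factor (a/d)² = 0.9845² = 0.969240.
Q̄ = (S_0/π) × 0.969240 × [bracket] = (1361/π) × 0.969240 × 0.376724 = 158.2 W/m².

Q̄ ≈ 158 W/m²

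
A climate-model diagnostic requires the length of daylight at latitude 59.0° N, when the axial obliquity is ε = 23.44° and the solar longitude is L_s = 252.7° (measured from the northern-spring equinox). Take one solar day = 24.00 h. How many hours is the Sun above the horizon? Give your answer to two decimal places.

Solar declination: sin δ = sin ε · sin L_s = sin 23.44° × sin 252.7° = -0.37979, so δ = -22.321°.
cos h₀ = −tan ϕ · tan δ = −tan(+59.0°) × tan(-22.321°) = 0.6833, so h₀ = 0.8186 rad = 46.90°.
Daylight = 2h₀/(2π) × 24.00 h = (0.8186/π) × 24.00 = 6.25 h.

6.25 h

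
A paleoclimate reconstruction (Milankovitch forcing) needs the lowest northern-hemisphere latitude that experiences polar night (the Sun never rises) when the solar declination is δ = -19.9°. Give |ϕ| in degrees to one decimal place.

Polar night requires cos h₀ = −tan ϕ tan δ ≥ 1, i.e. tan ϕ tan δ ≤ −1.
The boundary is |tan ϕ| · |tan δ| = 1, so |ϕ| = 90° − |δ| = 90° − 19.9° = 70.1° in the northern hemisphere.

|ϕ| = 70.1°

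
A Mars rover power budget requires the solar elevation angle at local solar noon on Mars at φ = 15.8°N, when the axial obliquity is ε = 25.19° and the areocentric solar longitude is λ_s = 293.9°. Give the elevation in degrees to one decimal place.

sin δ = sin 25.19° × sin 293.9° = -0.38913, so δ = -22.900°.
At local noon the hour angle is zero, so the zenith angle equals |φ − δ| = |+15.8° − (-22.900°)| = 38.700°.
Elevation = 90° − 38.700° = 51.3°.

51.3°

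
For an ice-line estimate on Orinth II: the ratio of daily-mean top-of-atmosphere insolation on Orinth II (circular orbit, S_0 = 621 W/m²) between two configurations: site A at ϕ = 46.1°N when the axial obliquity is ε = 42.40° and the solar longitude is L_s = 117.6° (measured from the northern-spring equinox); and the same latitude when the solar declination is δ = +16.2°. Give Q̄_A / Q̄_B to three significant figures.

— Configuration A (ϕ=+46.1°):
Solar declination: sin δ = sin ε · sin L_s = sin 42.40° × sin 117.6° = 0.59757, so δ = +36.696°.
cos h₀ = −tan(+46.1°) tan(+36.696°) = -0.7744, h₀ = 2.4566 rad.
Bracket: h₀ sin ϕ sin δ + cos ϕ cos δ sin h₀ = 2.4566×0.72055×0.59757 + 0.69340×0.80182×0.63264 = 1.057761 + 0.351736 = 1.409497.
Q̄ = (S_0/π) × [bracket] = (621/π) × 1.409497 = 278.62 W/m².
— Configuration B (ϕ=+46.1°):
cos h₀ = −tan(+46.1°) tan(+16.200°) = -0.3019, h₀ = 1.8775 rad.
Bracket: h₀ sin ϕ sin δ + cos ϕ cos δ sin h₀ = 1.8775×0.72055×0.27899 + 0.69340×0.96029×0.95334 = 0.377427 + 0.634796 = 1.012223.
Q̄ = (S_0/π) × [bracket] = (621/π) × 1.012223 = 200.09 W/m².
Ratio Q̄_A / Q̄_B = 278.62 / 200.09 = 1.392.

Q̄_A / Q̄_B ≈ 1.39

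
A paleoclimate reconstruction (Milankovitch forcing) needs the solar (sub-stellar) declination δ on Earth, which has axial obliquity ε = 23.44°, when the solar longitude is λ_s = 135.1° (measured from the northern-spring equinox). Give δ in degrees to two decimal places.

δ = +16.31°

sin δ = sin ε · sin λ_s = sin 23.44° × sin 135.1° = 0.280788.
δ = arcsin(0.280788) = +16.31°.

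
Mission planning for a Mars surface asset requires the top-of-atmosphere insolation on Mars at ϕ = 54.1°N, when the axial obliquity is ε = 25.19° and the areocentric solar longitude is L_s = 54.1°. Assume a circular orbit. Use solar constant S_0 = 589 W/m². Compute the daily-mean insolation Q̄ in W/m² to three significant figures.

Q̄ ≈ 199 W/m²

sin δ = sin 25.19° × sin 54.1° = 0.34477, so δ = +20.168°.
cos h₀ = −tan(+54.1°) tan(+20.168°) = -0.5074, h₀ = 2.1030 rad.
Bracket: h₀ sin ϕ sin δ + cos ϕ cos δ sin h₀ = 2.1030×0.81004×0.34477 + 0.58637×0.93869×0.86172 = 0.587321 + 0.474308 = 1.061629.
Q̄ = (S_0/π) × [bracket] = (589/π) × 1.061629 = 199.0 W/m².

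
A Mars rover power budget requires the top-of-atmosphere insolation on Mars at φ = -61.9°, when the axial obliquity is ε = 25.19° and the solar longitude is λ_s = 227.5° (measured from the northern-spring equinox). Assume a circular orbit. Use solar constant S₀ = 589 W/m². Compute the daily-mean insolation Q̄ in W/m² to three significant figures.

Solar declination: sin δ = sin ε · sin λ_s = sin 25.19° × sin 227.5° = -0.31380, so δ = -18.288°.
cos H₀ = −tan(-61.9°) tan(-18.288°) = -0.6190, H₀ = 2.2382 rad.
Bracket: H₀ sin φ sin δ + cos φ cos δ sin H₀ = 2.2382×-0.88213×-0.31380 + 0.47101×0.94949×0.78542 = 0.619562 + 0.351255 = 0.970817.
Q̄ = (S₀/π) × [bracket] = (589/π) × 0.970817 = 182.0 W/m².

Q̄ ≈ 182 W/m²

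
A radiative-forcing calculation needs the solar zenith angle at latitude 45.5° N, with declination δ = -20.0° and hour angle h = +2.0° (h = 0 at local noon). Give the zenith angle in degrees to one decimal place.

θ_z = 65.5°

cos θ_z = sin φ sin δ + cos φ cos δ cos h = -0.243946 + 0.658238 = 0.414292.
θ_z = arccos(0.414292) = 65.5°.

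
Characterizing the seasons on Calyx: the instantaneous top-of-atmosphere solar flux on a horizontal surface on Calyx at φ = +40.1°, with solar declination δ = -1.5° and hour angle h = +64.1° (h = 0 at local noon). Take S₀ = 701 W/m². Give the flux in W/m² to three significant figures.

cos θ_z = sin φ sin δ + cos φ cos δ cos h = -0.016861 + 0.334005 = 0.317144.
Flux = S₀ · cos θ_z = 701 × 0.317144 = 222.3 W/m².

222 W/m²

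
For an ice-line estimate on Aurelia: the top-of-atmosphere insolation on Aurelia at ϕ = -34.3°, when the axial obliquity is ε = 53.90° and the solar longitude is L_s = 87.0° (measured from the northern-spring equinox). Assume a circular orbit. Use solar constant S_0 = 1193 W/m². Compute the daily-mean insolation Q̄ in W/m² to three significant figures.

Q̄ ≈ 3.12 W/m²

Solar declination: sin δ = sin ε · sin L_s = sin 53.90° × sin 87.0° = 0.80688, so δ = +53.792°.
cos h₀ = −tan(-34.3°) tan(+53.792°) = 0.9318, h₀ = 0.3715 rad.
Bracket: h₀ sin ϕ sin δ + cos ϕ cos δ sin h₀ = 0.3715×-0.56353×0.80688 + 0.82610×0.59071×0.36300 = -0.168921 + 0.177139 = 0.008218.
Q̄ = (S_0/π) × [bracket] = (1193/π) × 0.008218 = 3.121 W/m².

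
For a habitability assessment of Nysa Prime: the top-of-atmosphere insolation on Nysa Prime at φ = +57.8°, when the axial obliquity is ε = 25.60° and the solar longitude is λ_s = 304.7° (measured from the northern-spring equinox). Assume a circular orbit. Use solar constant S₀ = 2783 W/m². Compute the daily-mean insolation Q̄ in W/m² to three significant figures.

Q̄ ≈ 106 W/m²

Solar declination: sin δ = sin ε · sin λ_s = sin 25.60° × sin 304.7° = -0.35524, so δ = -20.808°.
cos H₀ = −tan(+57.8°) tan(-20.808°) = 0.6035, H₀ = 0.9230 rad.
Bracket: H₀ sin φ sin δ + cos φ cos δ sin H₀ = 0.9230×0.84619×-0.35524 + 0.53288×0.93478×0.79739 = -0.277454 + 0.397200 = 0.119746.
Q̄ = (S₀/π) × [bracket] = (2783/π) × 0.119746 = 106.1 W/m².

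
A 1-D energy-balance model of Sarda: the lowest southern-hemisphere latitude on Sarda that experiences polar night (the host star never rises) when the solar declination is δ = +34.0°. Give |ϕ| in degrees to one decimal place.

|ϕ| = 56.0°

Polar night requires cos h₀ = −tan ϕ tan δ ≥ 1, i.e. tan ϕ tan δ ≤ −1.
The boundary is |tan ϕ| · |tan δ| = 1, so |ϕ| = 90° − |δ| = 90° − 34.0° = 56.0° in the southern hemisphere.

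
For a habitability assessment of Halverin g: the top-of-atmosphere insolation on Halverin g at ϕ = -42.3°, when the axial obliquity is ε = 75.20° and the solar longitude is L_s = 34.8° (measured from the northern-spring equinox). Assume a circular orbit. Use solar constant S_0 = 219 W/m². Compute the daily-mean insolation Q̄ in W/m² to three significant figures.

Solar declination: sin δ = sin ε · sin L_s = sin 75.20° × sin 34.8° = 0.55178, so δ = +33.489°.
cos h₀ = −tan(-42.3°) tan(+33.489°) = 0.6020, h₀ = 0.9248 rad.
Bracket: h₀ sin ϕ sin δ + cos ϕ cos δ sin h₀ = 0.9248×-0.67301×0.55178 + 0.73963×0.83399×0.79848 = -0.343428 + 0.492538 = 0.149110.
Q̄ = (S_0/π) × [bracket] = (219/π) × 0.149110 = 10.39 W/m².

Q̄ ≈ 10.4 W/m²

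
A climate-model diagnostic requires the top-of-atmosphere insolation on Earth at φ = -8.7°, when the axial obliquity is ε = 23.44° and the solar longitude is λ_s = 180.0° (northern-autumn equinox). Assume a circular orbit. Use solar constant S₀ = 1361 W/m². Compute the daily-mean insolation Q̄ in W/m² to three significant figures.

Solar declination: sin δ = sin ε · sin λ_s = sin 23.44° × sin 180.0° = 0.00000, so δ = +0.000°.
cos H₀ = −tan(-8.7°) tan(+0.000°) = 0.0000, H₀ = 1.5708 rad.
Bracket: H₀ sin φ sin δ + cos φ cos δ sin H₀ = 1.5708×-0.15126×0.00000 + 0.98849×1.00000×1.00000 = -0.000000 + 0.988490 = 0.988490.
Q̄ = (S₀/π) × [bracket] = (1361/π) × 0.988490 = 428.2 W/m².

Q̄ ≈ 428 W/m²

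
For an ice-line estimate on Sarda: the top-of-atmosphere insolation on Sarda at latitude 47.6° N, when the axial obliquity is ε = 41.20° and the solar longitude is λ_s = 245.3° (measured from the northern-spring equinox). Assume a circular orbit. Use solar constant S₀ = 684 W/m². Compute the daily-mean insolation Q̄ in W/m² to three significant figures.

Q̄ ≈ 8.69 W/m²

Solar declination: sin δ = sin ε · sin λ_s = sin 41.20° × sin 245.3° = -0.59842, so δ = -36.757°.
cos H₀ = −tan(+47.6°) tan(-36.757°) = 0.8180, H₀ = 0.6129 rad.
Bracket: H₀ sin φ sin δ + cos φ cos δ sin H₀ = 0.6129×0.73846×-0.59842 + 0.67430×0.80118×0.57523 = -0.270846 + 0.310760 = 0.039914.
Q̄ = (S₀/π) × [bracket] = (684/π) × 0.039914 = 8.690 W/m².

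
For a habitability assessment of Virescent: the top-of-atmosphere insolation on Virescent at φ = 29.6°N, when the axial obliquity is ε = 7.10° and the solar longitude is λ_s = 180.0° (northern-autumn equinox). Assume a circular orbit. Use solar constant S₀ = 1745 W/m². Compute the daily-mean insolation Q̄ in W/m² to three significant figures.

Q̄ ≈ 483 W/m²

Solar declination: sin δ = sin ε · sin λ_s = sin 7.10° × sin 180.0° = 0.00000, so δ = +0.000°.
cos H₀ = −tan(+29.6°) tan(+0.000°) = -0.0000, H₀ = 1.5708 rad.
Bracket: H₀ sin φ sin δ + cos φ cos δ sin H₀ = 1.5708×0.49394×0.00000 + 0.86949×1.00000×1.00000 = 0.000000 + 0.869490 = 0.869490.
Q̄ = (S₀/π) × [bracket] = (1745/π) × 0.869490 = 483.0 W/m².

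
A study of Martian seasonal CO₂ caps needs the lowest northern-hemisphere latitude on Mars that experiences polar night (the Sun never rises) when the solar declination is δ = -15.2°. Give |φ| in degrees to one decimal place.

Polar night requires cos H₀ = −tan φ tan δ ≥ 1, i.e. tan φ tan δ ≤ −1.
The boundary is |tan φ| · |tan δ| = 1, so |φ| = 90° − |δ| = 90° − 15.2° = 74.8° in the northern hemisphere.

|φ| = 74.8°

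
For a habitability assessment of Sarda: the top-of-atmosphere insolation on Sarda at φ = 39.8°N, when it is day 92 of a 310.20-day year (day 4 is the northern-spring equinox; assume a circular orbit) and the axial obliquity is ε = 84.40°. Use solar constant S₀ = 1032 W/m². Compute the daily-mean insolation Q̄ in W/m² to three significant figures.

Solar longitude: λ_s = 360° × (92 − 4)/310.20 = 102.128°.
sin δ = sin 84.40° × sin 102.128° = 0.97302, so δ = +76.659°.
cos H₀ = −tan(+39.8°) tan(+76.659°) = -3.5134 ≤ −1 ⇒ polar day, H₀ = π.
Bracket: H₀ sin φ sin δ + cos φ cos δ sin H₀ = 3.1416×0.64011×0.97302 + 0.76828×0.23074×0.00000 = 1.956714 + 0.000000 = 1.956714.
Q̄ = (S₀/π) × [bracket] = (1032/π) × 1.956714 = 642.8 W/m².

Q̄ ≈ 643 W/m²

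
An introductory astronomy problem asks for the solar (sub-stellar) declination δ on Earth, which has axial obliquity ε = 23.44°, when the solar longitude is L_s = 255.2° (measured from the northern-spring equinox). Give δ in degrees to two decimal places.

sin δ = sin ε · sin L_s = sin 23.44° × sin 255.2° = -0.384591.
δ = arcsin(-0.384591) = -22.62°.

δ = -22.62°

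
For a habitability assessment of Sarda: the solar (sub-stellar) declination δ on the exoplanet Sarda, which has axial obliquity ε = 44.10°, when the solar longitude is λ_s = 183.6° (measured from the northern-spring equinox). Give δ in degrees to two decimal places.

δ = -2.50°

sin δ = sin ε · sin λ_s = sin 44.10° × sin 183.6° = -0.043697.
δ = arcsin(-0.043697) = -2.50°.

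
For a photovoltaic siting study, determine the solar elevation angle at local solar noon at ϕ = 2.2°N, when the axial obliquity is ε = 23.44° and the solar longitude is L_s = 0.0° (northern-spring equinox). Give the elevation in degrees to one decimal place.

Solar declination: sin δ = sin ε · sin L_s = sin 23.44° × sin 0.0° = 0.00000, so δ = +0.000°.
At local noon the hour angle is zero, so the zenith angle equals |ϕ − δ| = |+2.2° − (+0.000°)| = 2.200°.
Elevation = 90° − 2.200° = 87.8°.

87.8°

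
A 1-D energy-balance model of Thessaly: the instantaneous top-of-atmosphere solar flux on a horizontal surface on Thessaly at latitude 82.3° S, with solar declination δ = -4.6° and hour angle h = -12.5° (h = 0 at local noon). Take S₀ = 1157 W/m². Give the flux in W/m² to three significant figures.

cos θ_z = sin φ sin δ + cos φ cos δ cos h = 0.079476 + 0.130389 = 0.209865.
Flux = S₀ · cos θ_z = 1157 × 0.209865 = 242.8 W/m².

243 W/m²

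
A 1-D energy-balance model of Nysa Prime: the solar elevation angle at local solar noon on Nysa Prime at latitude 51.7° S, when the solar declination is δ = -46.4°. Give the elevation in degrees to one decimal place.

84.7°

At local noon the hour angle is zero, so the zenith angle equals |φ − δ| = |-51.7° − (-46.400°)| = 5.300°.
Elevation = 90° − 5.300° = 84.7°.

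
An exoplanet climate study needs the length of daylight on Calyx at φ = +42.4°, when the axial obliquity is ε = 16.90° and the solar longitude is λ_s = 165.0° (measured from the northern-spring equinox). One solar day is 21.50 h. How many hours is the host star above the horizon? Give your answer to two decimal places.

11.22 h

Solar declination: sin δ = sin ε · sin λ_s = sin 16.90° × sin 165.0° = 0.07524, so δ = +4.315°.
cos H₀ = −tan φ · tan δ = −tan(+42.4°) × tan(+4.315°) = -0.0689, so H₀ = 1.6397 rad = 93.95°.
Daylight = 2H₀/(2π) × 21.50 h = (1.6397/π) × 21.50 = 11.22 h.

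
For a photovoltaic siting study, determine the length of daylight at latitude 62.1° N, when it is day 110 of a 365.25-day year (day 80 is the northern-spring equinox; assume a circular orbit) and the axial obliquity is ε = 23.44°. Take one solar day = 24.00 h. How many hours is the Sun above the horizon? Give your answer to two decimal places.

14.96 h

Solar longitude: λ_s = 360° × (110 − 80)/365.25 = 29.569°.
sin δ = sin 23.44° × sin 29.569° = 0.19630, so δ = +11.320°.
cos H₀ = −tan φ · tan δ = −tan(+62.1°) × tan(+11.320°) = -0.3781, so H₀ = 1.9585 rad = 112.22°.
Daylight = 2H₀/(2π) × 24.00 h = (1.9585/π) × 24.00 = 14.96 h.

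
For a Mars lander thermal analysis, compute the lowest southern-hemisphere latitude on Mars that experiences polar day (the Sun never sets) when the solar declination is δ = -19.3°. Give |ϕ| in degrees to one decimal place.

Polar day requires cos h₀ = −tan ϕ tan δ ≤ −1, i.e. tan ϕ tan δ ≥ 1.
The boundary is |tan ϕ| · |tan δ| = 1, so |ϕ| = 90° − |δ| = 90° − 19.3° = 70.7° in the southern hemisphere.

|ϕ| = 70.7°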